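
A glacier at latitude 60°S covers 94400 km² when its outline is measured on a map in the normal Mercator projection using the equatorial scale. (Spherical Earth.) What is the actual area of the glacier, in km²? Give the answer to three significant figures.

Mercator is conformal, so the point scale is isotropic: h = k = sec φ = 1/cos φ.
Areal scale = k² = sec²φ = 1/cos²(60°) = 1/0.5000² = 4.000.
True area = apparent / (areal scale) = 94400 / 4.000 ≈ 23600 km².

23600 km²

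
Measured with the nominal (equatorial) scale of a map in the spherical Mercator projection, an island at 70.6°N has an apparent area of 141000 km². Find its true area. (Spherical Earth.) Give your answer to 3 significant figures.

Mercator is conformal, so the point scale is isotropic: h = k = sec φ = 1/cos φ.
Areal scale = k² = sec²φ = 1/cos²(70.6°) = 1/0.3322² = 9.064.
True area = apparent / (areal scale) = 141000 / 9.064 ≈ 15600 km².

15600 km²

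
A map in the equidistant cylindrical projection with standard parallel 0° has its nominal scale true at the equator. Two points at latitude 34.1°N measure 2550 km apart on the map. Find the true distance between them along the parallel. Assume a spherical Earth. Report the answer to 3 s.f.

In the plate carrée (x = Rλ, y = Rφ), meridians are true-scale (h = 1) and parallels are stretched by k = sec φ.
Along the parallel at 34.1°, map distances are exaggerated by k = sec 34.1° = 1.208.
True distance = 2550 / 1.208 = 2550 × cos 34.1° ≈ 2110 km.

2110 km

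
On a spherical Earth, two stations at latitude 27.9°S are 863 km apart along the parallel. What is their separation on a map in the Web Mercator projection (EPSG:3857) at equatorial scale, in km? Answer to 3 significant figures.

977 km

For Mercator, h = k = sec φ (a conformal cylindrical projection has a single point scale, 1/cos φ).
Along the parallel, k = sec 27.9° = 1/0.8838 = 1.132.
Map distance = 863 × 1.132 ≈ 977 km.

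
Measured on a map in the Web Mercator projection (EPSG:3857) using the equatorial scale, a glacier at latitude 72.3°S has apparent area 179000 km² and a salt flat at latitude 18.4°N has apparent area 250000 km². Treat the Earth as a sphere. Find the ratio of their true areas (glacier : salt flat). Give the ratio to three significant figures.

0.0735

Mercator's areal exaggeration is sec²φ; hence true area = (apparent area) · cos²φ.
True area of glacier: 179000 × cos²(72.3°) = 179000 × 0.09244 = 16550 km².
True area of salt flat: 250000 × cos²(18.4°) = 250000 × 0.9004 = 225100 km².
Ratio = 16550 / 225100 ≈ 0.0735.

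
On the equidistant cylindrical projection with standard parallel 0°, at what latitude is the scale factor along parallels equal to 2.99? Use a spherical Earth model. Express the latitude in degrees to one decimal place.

Plate carrée: h = 1, k = sec φ along parallels.
sec φ = 2.99  ⇒  cos φ = 0.3344  ⇒  φ ≈ 70.5°.

70.5°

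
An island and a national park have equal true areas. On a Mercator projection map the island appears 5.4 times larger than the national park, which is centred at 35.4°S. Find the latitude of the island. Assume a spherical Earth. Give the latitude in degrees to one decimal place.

69.5°

For equal true areas on Mercator, apparent areas scale as sec²φ, so the ratio is cos²φ₂ / cos²φ₁.
cos²φ₂ / cos²φ₁ = 5.4  ⇒  cos φ₁ = cos 35.4° / √5.4 = 0.8151/2.324 = 0.3508.
φ₁ = arccos(0.3508) ≈ 69.5°.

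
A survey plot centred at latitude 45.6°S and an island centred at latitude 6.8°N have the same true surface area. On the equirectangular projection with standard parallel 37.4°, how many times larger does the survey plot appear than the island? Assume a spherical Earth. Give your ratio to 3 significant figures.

The equidistant cylindrical projection with φ₀ = 37.4° has h = 1 (meridians true) and k = cos φ₀ / cos φ along parallels.
Areal scale at 45.6°: h·k = 1.000 × 1.135 = 1.135.
Areal scale at 6.8°: h·k = 1.000 × 0.8000 = 0.8000.
Ratio = 1.135/0.8000 ≈ 1.42.

1.42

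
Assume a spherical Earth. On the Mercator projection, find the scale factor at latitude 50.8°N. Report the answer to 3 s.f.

1.58

Mercator is conformal, so the point scale is isotropic: h = k = sec φ = 1/cos φ.
k = 1/cos 50.8° = 1/0.6320 = 1.582.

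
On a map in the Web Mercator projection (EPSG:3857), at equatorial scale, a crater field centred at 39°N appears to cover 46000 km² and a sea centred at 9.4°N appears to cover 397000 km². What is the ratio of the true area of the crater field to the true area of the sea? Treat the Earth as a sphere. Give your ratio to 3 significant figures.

Since Mercator area scale is 1/cos²φ, the true area equals the apparent area multiplied by cos²φ.
True area of crater field: 46000 × cos²(39°) = 46000 × 0.6040 = 27780 km².
True area of sea: 397000 × cos²(9.4°) = 397000 × 0.9733 = 386400 km².
Ratio = 27780 / 386400 ≈ 0.0719.

0.0719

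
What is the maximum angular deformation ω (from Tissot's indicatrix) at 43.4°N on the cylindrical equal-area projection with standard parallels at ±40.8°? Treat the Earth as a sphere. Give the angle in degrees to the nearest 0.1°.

4.7°

Cylindrical equal-area (φ₀ = 40.8°): h = cos φ / cos 40.8° along meridians, k = cos 40.8° / cos φ along parallels; h·k = 1.
At 43.4°: h = 0.9598, k = 1.042; principal scales a = 1.042, b = 0.9598.
sin(ω/2) = (a − b)/(a + b) = 0.08205/2.002 = 0.04099, so ω = 2 arcsin(0.04099) ≈ 4.7°.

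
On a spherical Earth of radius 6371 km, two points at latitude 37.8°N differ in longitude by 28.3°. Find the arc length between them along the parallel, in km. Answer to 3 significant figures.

2490 km

Arc length along a parallel = R cos φ · Δλ (with Δλ in radians).
= 6371 × cos 37.8° × (28.3° × π/180) = 6371 × 0.7902 × 0.4939 ≈ 2490 km.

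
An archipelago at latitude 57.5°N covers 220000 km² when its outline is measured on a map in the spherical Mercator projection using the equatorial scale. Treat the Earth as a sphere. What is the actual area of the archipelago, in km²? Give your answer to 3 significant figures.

For Mercator, h = k = sec φ (a conformal cylindrical projection has a single point scale, 1/cos φ).
Areal scale = k² = sec²φ = 1/cos²(57.5°) = 1/0.5373² = 3.464.
True area = apparent / (areal scale) = 220000 / 3.464 ≈ 63500 km².

63500 km²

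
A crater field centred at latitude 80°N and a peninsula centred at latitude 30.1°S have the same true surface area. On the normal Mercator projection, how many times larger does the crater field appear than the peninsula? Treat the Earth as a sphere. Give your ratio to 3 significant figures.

24.8

Mercator areal scale is sec²φ.
At 80°: sec²(80°) = 1/0.1736² = 33.16.
At 30.1°: sec²(30.1°) = 1/0.8652² = 1.336.
Ratio = 33.16/1.336 = cos²(30.1°)/cos²(80°) ≈ 24.8.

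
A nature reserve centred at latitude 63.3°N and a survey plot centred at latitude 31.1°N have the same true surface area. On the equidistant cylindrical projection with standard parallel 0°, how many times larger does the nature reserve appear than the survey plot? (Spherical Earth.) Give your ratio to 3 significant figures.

For the equirectangular projection with φ₀ = 0 (plate carrée), h = 1 along meridians and k = sec φ along parallels.
Areal scale at 63.3°: h·k = 1.000 × 2.226 = 2.226.
Areal scale at 31.1°: h·k = 1.000 × 1.168 = 1.168.
Ratio = 2.226/1.168 ≈ 1.91.

1.91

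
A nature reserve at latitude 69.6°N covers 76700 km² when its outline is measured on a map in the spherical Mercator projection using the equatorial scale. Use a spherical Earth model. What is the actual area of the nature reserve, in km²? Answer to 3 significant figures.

The Mercator projection is conformal; its linear scale factor is the same in every direction and equals sec φ = 1/cos φ.
Areal scale = k² = sec²φ = 1/cos²(69.6°) = 1/0.3486² = 8.230.
True area = apparent / (areal scale) = 76700 / 8.230 ≈ 9320 km².

9320 km²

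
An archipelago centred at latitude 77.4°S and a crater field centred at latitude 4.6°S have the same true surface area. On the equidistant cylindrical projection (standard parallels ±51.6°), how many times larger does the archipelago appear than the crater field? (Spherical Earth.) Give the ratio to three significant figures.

With standard parallel φ₀ = 51.6°, the equirectangular projection gives x = Rλ cos φ₀, y = Rφ, so h = 1 and k = cos 51.6° / cos φ.
Areal scale at 77.4°: h·k = 1.000 × 2.847 = 2.847.
Areal scale at 4.6°: h·k = 1.000 × 0.6232 = 0.6232.
Ratio = 2.847/0.6232 ≈ 4.57.

4.57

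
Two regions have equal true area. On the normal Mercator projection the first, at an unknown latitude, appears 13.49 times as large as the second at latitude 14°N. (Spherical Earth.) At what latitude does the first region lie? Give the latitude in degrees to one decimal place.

On Mercator, (apparent₁)/(apparent₂) = sec²φ₁ / sec²φ₂ when true areas are equal.
cos²φ₂ / cos²φ₁ = 13.49  ⇒  cos φ₁ = cos 14° / √13.49 = 0.9703/3.673 = 0.2642.
φ₁ = arccos(0.2642) ≈ 74.7°.

74.7°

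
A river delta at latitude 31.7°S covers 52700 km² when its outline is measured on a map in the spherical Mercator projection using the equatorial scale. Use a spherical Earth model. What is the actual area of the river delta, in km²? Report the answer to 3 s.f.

The Mercator projection is conformal; its linear scale factor is the same in every direction and equals sec φ = 1/cos φ.
Areal scale = k² = sec²φ = 1/cos²(31.7°) = 1/0.8508² = 1.381.
True area = apparent / (areal scale) = 52700 / 1.381 ≈ 38100 km².

38100 km²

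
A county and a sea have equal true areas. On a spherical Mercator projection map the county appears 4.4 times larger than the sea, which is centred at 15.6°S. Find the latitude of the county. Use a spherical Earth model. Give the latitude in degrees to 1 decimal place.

Mercator areal scale is sec²φ, so apparent-area ratio = sec²φ₁ / sec²φ₂ = cos²φ₂ / cos²φ₁.
cos²φ₂ / cos²φ₁ = 4.4  ⇒  cos φ₁ = cos 15.6° / √4.4 = 0.9632/2.098 = 0.4592.
φ₁ = arccos(0.4592) ≈ 62.7°.

62.7°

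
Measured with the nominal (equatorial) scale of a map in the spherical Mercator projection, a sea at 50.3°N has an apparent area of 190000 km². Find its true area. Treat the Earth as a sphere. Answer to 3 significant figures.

77500 km²

Mercator is conformal, so the point scale is isotropic: h = k = sec φ = 1/cos φ.
Areal scale = k² = sec²φ = 1/cos²(50.3°) = 1/0.6388² = 2.451.
True area = apparent / (areal scale) = 190000 / 2.451 ≈ 77500 km².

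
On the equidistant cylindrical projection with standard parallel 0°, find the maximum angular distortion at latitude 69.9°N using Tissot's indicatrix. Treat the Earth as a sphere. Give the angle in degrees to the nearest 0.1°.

58.5°

For the equirectangular projection with φ₀ = 0 (plate carrée), h = 1 along meridians and k = sec φ along parallels.
At 69.9°: h = 1.000, k = 2.910; principal scales a = 2.910, b = 1.000.
sin(ω/2) = (a − b)/(a + b) = 1.910/3.910 = 0.4885, so ω = 2 arcsin(0.4885) ≈ 58.5°.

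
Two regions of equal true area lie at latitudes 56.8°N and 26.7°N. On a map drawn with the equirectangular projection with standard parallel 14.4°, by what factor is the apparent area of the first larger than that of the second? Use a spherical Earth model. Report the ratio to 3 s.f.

1.63

In the equirectangular projection with standard parallel φ₀ = 14.4° (x = Rλ cos φ₀, y = Rφ), meridians are true-scale (h = 1) and the parallel scale is k = cos φ₀ / cos φ.
Areal scale at 56.8°: h·k = 1.000 × 1.769 = 1.769.
Areal scale at 26.7°: h·k = 1.000 × 1.084 = 1.084.
Ratio = 1.769/1.084 ≈ 1.63.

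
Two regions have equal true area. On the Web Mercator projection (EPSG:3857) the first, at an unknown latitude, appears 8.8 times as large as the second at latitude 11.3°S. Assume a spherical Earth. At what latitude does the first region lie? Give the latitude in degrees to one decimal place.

For equal true areas on Mercator, apparent areas scale as sec²φ, so the ratio is cos²φ₂ / cos²φ₁.
cos²φ₂ / cos²φ₁ = 8.8  ⇒  cos φ₁ = cos 11.3° / √8.8 = 0.9806/2.966 = 0.3306.
φ₁ = arccos(0.3306) ≈ 70.7°.

70.7°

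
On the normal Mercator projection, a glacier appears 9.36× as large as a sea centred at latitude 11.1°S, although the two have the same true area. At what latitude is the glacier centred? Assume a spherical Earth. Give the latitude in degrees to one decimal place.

71.3°

On Mercator, (apparent₁)/(apparent₂) = sec²φ₁ / sec²φ₂ when true areas are equal.
cos²φ₂ / cos²φ₁ = 9.36  ⇒  cos φ₁ = cos 11.1° / √9.36 = 0.9813/3.059 = 0.3207.
φ₁ = arccos(0.3207) ≈ 71.3°.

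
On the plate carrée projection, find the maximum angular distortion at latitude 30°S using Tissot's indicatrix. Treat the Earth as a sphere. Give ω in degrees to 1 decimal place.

In the plate carrée (x = Rλ, y = Rφ), meridians are true-scale (h = 1) and parallels are stretched by k = sec φ.
At 30°: h = 1.000, k = 1.155; principal scales a = 1.155, b = 1.000.
sin(ω/2) = (a − b)/(a + b) = 0.1547/2.155 = 0.07180, so ω = 2 arcsin(0.07180) ≈ 8.2°.

8.2°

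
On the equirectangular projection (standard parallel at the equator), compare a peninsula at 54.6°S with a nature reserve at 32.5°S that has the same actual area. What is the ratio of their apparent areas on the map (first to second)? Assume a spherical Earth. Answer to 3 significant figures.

1.46

Plate carrée maps x = Rλ, y = Rφ. The meridian scale is h = 1 and the parallel scale is k = 1/cos φ = sec φ.
Areal scale at 54.6°: h·k = 1.000 × 1.726 = 1.726.
Areal scale at 32.5°: h·k = 1.000 × 1.186 = 1.186.
Ratio = 1.726/1.186 ≈ 1.46.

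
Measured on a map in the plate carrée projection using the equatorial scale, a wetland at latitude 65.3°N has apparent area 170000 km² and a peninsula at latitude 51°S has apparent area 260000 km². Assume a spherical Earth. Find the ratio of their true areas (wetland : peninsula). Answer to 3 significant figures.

0.434

On the plate carrée, areal scale = h·k = 1 × sec φ, so true area = apparent × cos φ.
True area of wetland: 170000 × cos(65.3°) = 170000 × 0.4179 = 71040 km².
True area of peninsula: 260000 × cos(51°) = 260000 × 0.6293 = 163600 km².
Ratio = 71040 / 163600 ≈ 0.434.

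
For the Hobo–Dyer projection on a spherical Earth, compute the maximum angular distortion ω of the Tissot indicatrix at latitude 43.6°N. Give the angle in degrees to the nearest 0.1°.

10.4°

The Hobo–Dyer projection is cylindrical equal-area with φ₀ = 37.5°. A cylindrical equal-area projection with standard parallel φ₀ has meridian scale h = cos φ / cos φ₀ and parallel scale k = cos φ₀ / cos φ (so areas are preserved, h·k = 1).
At 43.6°: h = 0.9128, k = 1.096; principal scales a = 1.096, b = 0.9128.
sin(ω/2) = (a − b)/(a + b) = 0.1827/2.008 = 0.09099, so ω = 2 arcsin(0.09099) ≈ 10.4°.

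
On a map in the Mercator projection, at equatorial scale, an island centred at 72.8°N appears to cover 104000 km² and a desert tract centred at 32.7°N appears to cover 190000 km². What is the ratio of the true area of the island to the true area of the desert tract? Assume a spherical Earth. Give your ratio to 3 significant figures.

On Mercator the areal scale is sec²φ, so true area = apparent × cos²φ.
True area of island: 104000 × cos²(72.8°) = 104000 × 0.08744 = 9094 km².
True area of desert tract: 190000 × cos²(32.7°) = 190000 × 0.7081 = 134500 km².
Ratio = 9094 / 134500 ≈ 0.0676.

0.0676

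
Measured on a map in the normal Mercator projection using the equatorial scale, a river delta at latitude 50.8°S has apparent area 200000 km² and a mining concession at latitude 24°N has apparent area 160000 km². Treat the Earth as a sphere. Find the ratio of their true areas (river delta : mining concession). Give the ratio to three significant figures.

Mercator's areal exaggeration is sec²φ; hence true area = (apparent area) · cos²φ.
True area of river delta: 200000 × cos²(50.8°) = 200000 × 0.3995 = 79890 km².
True area of mining concession: 160000 × cos²(24°) = 160000 × 0.8346 = 133500 km².
Ratio = 79890 / 133500 ≈ 0.598.

0.598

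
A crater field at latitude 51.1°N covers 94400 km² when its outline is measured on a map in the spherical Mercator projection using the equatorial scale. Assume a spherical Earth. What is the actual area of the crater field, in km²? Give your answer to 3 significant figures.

37200 km²

The Mercator projection is conformal; its linear scale factor is the same in every direction and equals sec φ = 1/cos φ.
Areal scale = k² = sec²φ = 1/cos²(51.1°) = 1/0.6280² = 2.536.
True area = apparent / (areal scale) = 94400 / 2.536 ≈ 37200 km².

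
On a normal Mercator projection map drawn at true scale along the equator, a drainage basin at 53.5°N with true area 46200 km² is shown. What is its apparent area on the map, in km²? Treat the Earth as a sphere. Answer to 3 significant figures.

131000 km²

Mercator is conformal, so the point scale is isotropic: h = k = sec φ = 1/cos φ.
Areal scale = k² = sec²φ = 1/cos²(53.5°) = 1/0.5948² = 2.826.
Apparent area = 46200 × 2.826 ≈ 131000 km².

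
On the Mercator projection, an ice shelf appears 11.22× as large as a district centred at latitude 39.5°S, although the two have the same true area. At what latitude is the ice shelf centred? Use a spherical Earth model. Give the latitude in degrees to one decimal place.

Mercator areal scale is sec²φ, so apparent-area ratio = sec²φ₁ / sec²φ₂ = cos²φ₂ / cos²φ₁.
cos²φ₂ / cos²φ₁ = 11.22  ⇒  cos φ₁ = cos 39.5° / √11.22 = 0.7716/3.350 = 0.2304.
φ₁ = arccos(0.2304) ≈ 76.7°.

76.7°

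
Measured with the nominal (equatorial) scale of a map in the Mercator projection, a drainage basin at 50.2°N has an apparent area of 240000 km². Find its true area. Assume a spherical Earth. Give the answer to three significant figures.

98300 km²

For Mercator, h = k = sec φ (a conformal cylindrical projection has a single point scale, 1/cos φ).
Areal scale = k² = sec²φ = 1/cos²(50.2°) = 1/0.6401² = 2.441.
True area = apparent / (areal scale) = 240000 / 2.441 ≈ 98300 km².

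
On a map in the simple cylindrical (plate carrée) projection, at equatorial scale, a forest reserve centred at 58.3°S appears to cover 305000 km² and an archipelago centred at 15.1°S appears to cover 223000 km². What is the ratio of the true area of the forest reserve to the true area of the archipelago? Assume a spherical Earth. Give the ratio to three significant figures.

0.744

On the plate carrée, areal scale = h·k = 1 × sec φ, so true area = apparent × cos φ.
True area of forest reserve: 305000 × cos(58.3°) = 305000 × 0.5255 = 160300 km².
True area of archipelago: 223000 × cos(15.1°) = 223000 × 0.9655 = 215300 km².
Ratio = 160300 / 215300 ≈ 0.744.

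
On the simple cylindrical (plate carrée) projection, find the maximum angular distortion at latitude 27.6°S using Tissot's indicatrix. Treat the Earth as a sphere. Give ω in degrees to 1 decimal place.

For the equirectangular projection with φ₀ = 0 (plate carrée), h = 1 along meridians and k = sec φ along parallels.
At 27.6°: h = 1.000, k = 1.128; principal scales a = 1.128, b = 1.000.
sin(ω/2) = (a − b)/(a + b) = 0.1284/2.128 = 0.06033, so ω = 2 arcsin(0.06033) ≈ 6.9°.

6.9°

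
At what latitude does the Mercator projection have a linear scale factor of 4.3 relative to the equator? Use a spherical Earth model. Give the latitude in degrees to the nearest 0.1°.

76.6°

Mercator scale is k = sec φ = 1/cos φ.
1/cos φ = 4.3  ⇒  cos φ = 0.2326  ⇒  φ = arccos(0.2326) ≈ 76.6°.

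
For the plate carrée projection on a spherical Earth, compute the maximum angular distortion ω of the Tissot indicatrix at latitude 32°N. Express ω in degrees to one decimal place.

9.4°

In the plate carrée (x = Rλ, y = Rφ), meridians are true-scale (h = 1) and parallels are stretched by k = sec φ.
At 32°: h = 1.000, k = 1.179; principal scales a = 1.179, b = 1.000.
sin(ω/2) = (a − b)/(a + b) = 0.1792/2.179 = 0.08222, so ω = 2 arcsin(0.08222) ≈ 9.4°.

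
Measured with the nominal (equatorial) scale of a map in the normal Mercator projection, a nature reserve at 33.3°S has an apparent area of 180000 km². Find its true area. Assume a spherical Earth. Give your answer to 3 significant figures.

Mercator is conformal, so the point scale is isotropic: h = k = sec φ = 1/cos φ.
Areal scale = k² = sec²φ = 1/cos²(33.3°) = 1/0.8358² = 1.431.
True area = apparent / (areal scale) = 180000 / 1.431 ≈ 126000 km².

126000 km²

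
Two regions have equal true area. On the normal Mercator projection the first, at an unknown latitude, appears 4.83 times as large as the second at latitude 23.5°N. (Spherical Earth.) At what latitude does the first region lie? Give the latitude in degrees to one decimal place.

On Mercator, (apparent₁)/(apparent₂) = sec²φ₁ / sec²φ₂ when true areas are equal.
cos²φ₂ / cos²φ₁ = 4.83  ⇒  cos φ₁ = cos 23.5° / √4.83 = 0.9171/2.198 = 0.4173.
φ₁ = arccos(0.4173) ≈ 65.3°.

65.3°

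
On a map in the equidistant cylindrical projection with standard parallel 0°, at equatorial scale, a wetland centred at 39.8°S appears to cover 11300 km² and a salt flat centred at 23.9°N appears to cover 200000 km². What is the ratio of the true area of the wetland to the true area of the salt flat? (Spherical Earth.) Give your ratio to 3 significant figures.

0.0475

Plate carrée has h = 1 and k = sec φ, giving areal scale sec φ; true area = (apparent area) · cos φ.
True area of wetland: 11300 × cos(39.8°) = 11300 × 0.7683 = 8682 km².
True area of salt flat: 200000 × cos(23.9°) = 200000 × 0.9143 = 182900 km².
Ratio = 8682 / 182900 ≈ 0.0475.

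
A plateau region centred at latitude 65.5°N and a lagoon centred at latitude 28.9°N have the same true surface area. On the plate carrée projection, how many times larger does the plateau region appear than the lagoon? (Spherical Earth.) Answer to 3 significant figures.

2.11

For the equirectangular projection with φ₀ = 0 (plate carrée), h = 1 along meridians and k = sec φ along parallels.
Areal scale at 65.5°: h·k = 1.000 × 2.411 = 2.411.
Areal scale at 28.9°: h·k = 1.000 × 1.142 = 1.142.
Ratio = 2.411/1.142 ≈ 2.11.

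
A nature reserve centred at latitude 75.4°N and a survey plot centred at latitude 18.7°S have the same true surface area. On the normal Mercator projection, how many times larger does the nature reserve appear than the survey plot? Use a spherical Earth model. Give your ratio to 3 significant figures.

14.1

Mercator areal scale is sec²φ.
At 75.4°: sec²(75.4°) = 1/0.2521² = 15.74.
At 18.7°: sec²(18.7°) = 1/0.9472² = 1.115.
Ratio = 15.74/1.115 = cos²(18.7°)/cos²(75.4°) ≈ 14.1.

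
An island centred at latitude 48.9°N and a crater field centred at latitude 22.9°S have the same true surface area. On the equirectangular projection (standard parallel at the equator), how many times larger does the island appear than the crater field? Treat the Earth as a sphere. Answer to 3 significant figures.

1.40

For the equirectangular projection with φ₀ = 0 (plate carrée), h = 1 along meridians and k = sec φ along parallels.
Areal scale at 48.9°: h·k = 1.000 × 1.521 = 1.521.
Areal scale at 22.9°: h·k = 1.000 × 1.086 = 1.086.
Ratio = 1.521/1.086 ≈ 1.40.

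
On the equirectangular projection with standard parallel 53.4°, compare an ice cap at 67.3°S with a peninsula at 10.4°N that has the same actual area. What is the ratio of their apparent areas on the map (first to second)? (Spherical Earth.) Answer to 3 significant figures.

2.55

With standard parallel φ₀ = 53.4°, the equirectangular projection gives x = Rλ cos φ₀, y = Rφ, so h = 1 and k = cos 53.4° / cos φ.
Areal scale at 67.3°: h·k = 1.000 × 1.545 = 1.545.
Areal scale at 10.4°: h·k = 1.000 × 0.6062 = 0.6062.
Ratio = 1.545/0.6062 ≈ 2.55.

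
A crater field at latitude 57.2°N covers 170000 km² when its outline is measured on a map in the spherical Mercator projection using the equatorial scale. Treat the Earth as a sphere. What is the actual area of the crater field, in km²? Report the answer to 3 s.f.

49900 km²

The Mercator projection is conformal; its linear scale factor is the same in every direction and equals sec φ = 1/cos φ.
Areal scale = k² = sec²φ = 1/cos²(57.2°) = 1/0.5417² = 3.408.
True area = apparent / (areal scale) = 170000 / 3.408 ≈ 49900 km².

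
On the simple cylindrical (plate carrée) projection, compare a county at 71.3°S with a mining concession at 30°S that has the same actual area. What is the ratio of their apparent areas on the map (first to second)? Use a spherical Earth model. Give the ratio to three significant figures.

In the plate carrée (x = Rλ, y = Rφ), meridians are true-scale (h = 1) and parallels are stretched by k = sec φ.
Areal scale at 71.3°: h·k = 1.000 × 3.119 = 3.119.
Areal scale at 30°: h·k = 1.000 × 1.155 = 1.155.
Ratio = 3.119/1.155 ≈ 2.70.

2.70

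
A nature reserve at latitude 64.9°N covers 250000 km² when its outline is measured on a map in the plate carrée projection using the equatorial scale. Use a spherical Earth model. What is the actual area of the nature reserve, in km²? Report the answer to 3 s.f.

For the equirectangular projection with φ₀ = 0 (plate carrée), h = 1 along meridians and k = sec φ along parallels.
Areal scale = h·k = 1 × sec φ; at 64.9°, h = 1.000, k = 2.357, so h·k = 2.357.
True area = apparent / (areal scale) = 250000 / 2.357 ≈ 106000 km².

106000 km²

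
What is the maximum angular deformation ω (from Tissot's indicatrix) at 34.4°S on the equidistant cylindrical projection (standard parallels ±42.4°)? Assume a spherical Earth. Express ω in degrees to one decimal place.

6.4°

The equidistant cylindrical projection with φ₀ = 42.4° has h = 1 (meridians true) and k = cos φ₀ / cos φ along parallels.
At 34.4°: h = 1.000, k = 0.8950; principal scales a = 1.000, b = 0.8950.
sin(ω/2) = (a − b)/(a + b) = 0.1050/1.895 = 0.05542, so ω = 2 arcsin(0.05542) ≈ 6.4°.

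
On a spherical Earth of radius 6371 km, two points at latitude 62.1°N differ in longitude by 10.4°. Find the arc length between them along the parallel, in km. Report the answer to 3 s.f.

Arc length along a parallel = R cos φ · Δλ (with Δλ in radians).
= 6371 × cos 62.1° × (10.4° × π/180) = 6371 × 0.4679 × 0.1815 ≈ 541 km.

541 km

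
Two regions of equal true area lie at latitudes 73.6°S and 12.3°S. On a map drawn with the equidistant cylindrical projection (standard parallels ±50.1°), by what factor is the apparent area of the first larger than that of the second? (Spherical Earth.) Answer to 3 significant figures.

The equidistant cylindrical projection with φ₀ = 50.1° has h = 1 (meridians true) and k = cos φ₀ / cos φ along parallels.
Areal scale at 73.6°: h·k = 1.000 × 2.272 = 2.272.
Areal scale at 12.3°: h·k = 1.000 × 0.6565 = 0.6565.
Ratio = 2.272/0.6565 ≈ 3.46.

3.46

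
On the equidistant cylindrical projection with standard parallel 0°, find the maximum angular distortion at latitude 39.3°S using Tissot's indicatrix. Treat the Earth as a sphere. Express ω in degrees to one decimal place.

In the plate carrée (x = Rλ, y = Rφ), meridians are true-scale (h = 1) and parallels are stretched by k = sec φ.
At 39.3°: h = 1.000, k = 1.292; principal scales a = 1.292, b = 1.000.
sin(ω/2) = (a − b)/(a + b) = 0.2923/2.292 = 0.1275, so ω = 2 arcsin(0.1275) ≈ 14.6°.

14.6°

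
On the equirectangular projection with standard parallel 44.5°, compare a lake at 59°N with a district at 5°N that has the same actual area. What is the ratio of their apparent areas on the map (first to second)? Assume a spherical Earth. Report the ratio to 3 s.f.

In the equirectangular projection with standard parallel φ₀ = 44.5° (x = Rλ cos φ₀, y = Rφ), meridians are true-scale (h = 1) and the parallel scale is k = cos φ₀ / cos φ.
Areal scale at 59°: h·k = 1.000 × 1.385 = 1.385.
Areal scale at 5°: h·k = 1.000 × 0.7160 = 0.7160.
Ratio = 1.385/0.7160 ≈ 1.93.

1.93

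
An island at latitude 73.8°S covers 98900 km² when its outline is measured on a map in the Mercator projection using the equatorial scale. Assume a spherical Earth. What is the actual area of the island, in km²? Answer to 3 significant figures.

Mercator is conformal, so the point scale is isotropic: h = k = sec φ = 1/cos φ.
Areal scale = k² = sec²φ = 1/cos²(73.8°) = 1/0.2790² = 12.85.
True area = apparent / (areal scale) = 98900 / 12.85 ≈ 7700 km².

7700 km²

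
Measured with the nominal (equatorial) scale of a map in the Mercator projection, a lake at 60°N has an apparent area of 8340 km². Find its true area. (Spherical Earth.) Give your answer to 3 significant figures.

Mercator is conformal, so the point scale is isotropic: h = k = sec φ = 1/cos φ.
Areal scale = k² = sec²φ = 1/cos²(60°) = 1/0.5000² = 4.000.
True area = apparent / (areal scale) = 8340 / 4.000 ≈ 2090 km².

2090 km²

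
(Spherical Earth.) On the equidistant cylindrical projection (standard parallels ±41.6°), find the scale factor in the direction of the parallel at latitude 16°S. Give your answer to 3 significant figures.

0.778

With standard parallel φ₀ = 41.6°, the equirectangular projection gives x = Rλ cos φ₀, y = Rφ, so h = 1 and k = cos 41.6° / cos φ.
k = cos 41.6° / cos 16° = 0.7478/0.9613 = 0.7779.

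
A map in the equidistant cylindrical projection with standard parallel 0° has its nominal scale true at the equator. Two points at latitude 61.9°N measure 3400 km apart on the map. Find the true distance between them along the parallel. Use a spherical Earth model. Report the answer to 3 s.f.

1600 km

In the plate carrée (x = Rλ, y = Rφ), meridians are true-scale (h = 1) and parallels are stretched by k = sec φ.
Along the parallel at 61.9°, map distances are exaggerated by k = sec 61.9° = 2.123.
True distance = 3400 / 2.123 = 3400 × cos 61.9° ≈ 1600 km.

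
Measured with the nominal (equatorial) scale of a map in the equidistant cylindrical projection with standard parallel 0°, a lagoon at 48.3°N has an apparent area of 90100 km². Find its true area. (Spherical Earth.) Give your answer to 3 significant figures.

In the plate carrée (x = Rλ, y = Rφ), meridians are true-scale (h = 1) and parallels are stretched by k = sec φ.
Areal scale = h·k = 1 × sec φ; at 48.3°, h = 1.000, k = 1.503, so h·k = 1.503.
True area = apparent / (areal scale) = 90100 / 1.503 ≈ 59900 km².

59900 km²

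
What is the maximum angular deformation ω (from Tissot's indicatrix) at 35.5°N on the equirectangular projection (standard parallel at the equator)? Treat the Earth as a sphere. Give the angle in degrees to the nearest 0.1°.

11.8°

For the equirectangular projection with φ₀ = 0 (plate carrée), h = 1 along meridians and k = sec φ along parallels.
At 35.5°: h = 1.000, k = 1.228; principal scales a = 1.228, b = 1.000.
sin(ω/2) = (a − b)/(a + b) = 0.2283/2.228 = 0.1025, so ω = 2 arcsin(0.1025) ≈ 11.8°.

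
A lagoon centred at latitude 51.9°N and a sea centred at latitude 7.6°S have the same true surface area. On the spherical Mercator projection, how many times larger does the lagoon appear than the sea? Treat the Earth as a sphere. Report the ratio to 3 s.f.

2.58

Mercator areal scale is sec²φ.
At 51.9°: sec²(51.9°) = 1/0.6170² = 2.627.
At 7.6°: sec²(7.6°) = 1/0.9912² = 1.018.
Ratio = 2.627/1.018 = cos²(7.6°)/cos²(51.9°) ≈ 2.58.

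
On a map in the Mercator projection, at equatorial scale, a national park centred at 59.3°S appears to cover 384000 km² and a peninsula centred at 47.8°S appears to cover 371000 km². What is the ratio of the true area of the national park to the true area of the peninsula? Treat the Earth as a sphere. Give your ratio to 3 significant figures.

Since Mercator area scale is 1/cos²φ, the true area equals the apparent area multiplied by cos²φ.
True area of national park: 384000 × cos²(59.3°) = 384000 × 0.2607 = 100100 km².
True area of peninsula: 371000 × cos²(47.8°) = 371000 × 0.4512 = 167400 km².
Ratio = 100100 / 167400 ≈ 0.598.

0.598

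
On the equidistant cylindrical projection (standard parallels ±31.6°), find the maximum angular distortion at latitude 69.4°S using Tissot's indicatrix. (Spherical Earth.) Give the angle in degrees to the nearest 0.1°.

With standard parallel φ₀ = 31.6°, the equirectangular projection gives x = Rλ cos φ₀, y = Rφ, so h = 1 and k = cos 31.6° / cos φ.
At 69.4°: h = 1.000, k = 2.421; principal scales a = 2.421, b = 1.000.
sin(ω/2) = (a − b)/(a + b) = 1.421/3.421 = 0.4153, so ω = 2 arcsin(0.4153) ≈ 49.1°.

49.1°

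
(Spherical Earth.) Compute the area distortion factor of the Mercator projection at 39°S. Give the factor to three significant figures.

1.66

The Mercator projection is conformal; its linear scale factor is the same in every direction and equals sec φ = 1/cos φ.
Areal scale = k² = sec²φ = 1/cos²(39°) = 1/0.7771² = 1.656.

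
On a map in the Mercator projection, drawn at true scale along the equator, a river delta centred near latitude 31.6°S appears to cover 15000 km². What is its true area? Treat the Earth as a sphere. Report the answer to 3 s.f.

10900 km²

Mercator is conformal, so the point scale is isotropic: h = k = sec φ = 1/cos φ.
Areal scale = k² = sec²φ = 1/cos²(31.6°) = 1/0.8517² = 1.378.
True area = apparent / (areal scale) = 15000 / 1.378 ≈ 10900 km².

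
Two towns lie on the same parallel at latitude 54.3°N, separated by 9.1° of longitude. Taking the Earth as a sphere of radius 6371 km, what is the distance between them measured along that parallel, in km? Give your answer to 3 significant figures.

590 km

Arc length along a parallel = R cos φ · Δλ (with Δλ in radians).
= 6371 × cos 54.3° × (9.1° × π/180) = 6371 × 0.5835 × 0.1588 ≈ 590 km.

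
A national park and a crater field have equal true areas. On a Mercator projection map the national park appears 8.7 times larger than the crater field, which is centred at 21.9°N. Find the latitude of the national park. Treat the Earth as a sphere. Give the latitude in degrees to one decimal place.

71.7°

On Mercator, (apparent₁)/(apparent₂) = sec²φ₁ / sec²φ₂ when true areas are equal.
cos²φ₂ / cos²φ₁ = 8.7  ⇒  cos φ₁ = cos 21.9° / √8.7 = 0.9278/2.950 = 0.3146.
φ₁ = arccos(0.3146) ≈ 71.7°.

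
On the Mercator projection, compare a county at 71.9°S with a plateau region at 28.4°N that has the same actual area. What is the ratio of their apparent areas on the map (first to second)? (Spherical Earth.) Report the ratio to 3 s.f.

8.02

Mercator areal scale is sec²φ.
At 71.9°: sec²(71.9°) = 1/0.3107² = 10.36.
At 28.4°: sec²(28.4°) = 1/0.8796² = 1.292.
Ratio = 10.36/1.292 = cos²(28.4°)/cos²(71.9°) ≈ 8.02.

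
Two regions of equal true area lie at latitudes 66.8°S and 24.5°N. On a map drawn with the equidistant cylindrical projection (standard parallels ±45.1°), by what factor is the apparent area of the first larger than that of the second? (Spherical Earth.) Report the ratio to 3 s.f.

2.31

The equidistant cylindrical projection with φ₀ = 45.1° has h = 1 (meridians true) and k = cos φ₀ / cos φ along parallels.
Areal scale at 66.8°: h·k = 1.000 × 1.792 = 1.792.
Areal scale at 24.5°: h·k = 1.000 × 0.7757 = 0.7757.
Ratio = 1.792/0.7757 ≈ 2.31.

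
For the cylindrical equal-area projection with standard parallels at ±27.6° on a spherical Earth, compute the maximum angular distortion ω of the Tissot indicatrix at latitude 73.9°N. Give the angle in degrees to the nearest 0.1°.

110.5°

Cylindrical equal-area (φ₀ = 27.6°): h = cos φ / cos 27.6° along meridians, k = cos 27.6° / cos φ along parallels; h·k = 1.
At 73.9°: h = 0.3129, k = 3.196; principal scales a = 3.196, b = 0.3129.
sin(ω/2) = (a − b)/(a + b) = 2.883/3.509 = 0.8216, so ω = 2 arcsin(0.8216) ≈ 110.5°.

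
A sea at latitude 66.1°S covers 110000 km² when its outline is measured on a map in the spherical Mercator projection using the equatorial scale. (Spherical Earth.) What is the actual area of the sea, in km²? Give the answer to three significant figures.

Mercator is conformal, so the point scale is isotropic: h = k = sec φ = 1/cos φ.
Areal scale = k² = sec²φ = 1/cos²(66.1°) = 1/0.4051² = 6.092.
True area = apparent / (areal scale) = 110000 / 6.092 ≈ 18100 km².

18100 km²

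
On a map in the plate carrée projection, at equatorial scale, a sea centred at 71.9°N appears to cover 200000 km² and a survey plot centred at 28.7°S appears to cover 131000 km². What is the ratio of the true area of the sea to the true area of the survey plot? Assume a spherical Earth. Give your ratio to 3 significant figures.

0.541

On the plate carrée, areal scale = h·k = 1 × sec φ, so true area = apparent × cos φ.
True area of sea: 200000 × cos(71.9°) = 200000 × 0.3107 = 62140 km².
True area of survey plot: 131000 × cos(28.7°) = 131000 × 0.8771 = 114900 km².
Ratio = 62140 / 114900 ≈ 0.541.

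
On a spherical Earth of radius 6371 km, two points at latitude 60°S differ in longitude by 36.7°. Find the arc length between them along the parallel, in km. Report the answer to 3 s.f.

Arc length along a parallel = R cos φ · Δλ (with Δλ in radians).
= 6371 × cos 60° × (36.7° × π/180) = 6371 × 0.5000 × 0.6405 ≈ 2040 km.

2040 km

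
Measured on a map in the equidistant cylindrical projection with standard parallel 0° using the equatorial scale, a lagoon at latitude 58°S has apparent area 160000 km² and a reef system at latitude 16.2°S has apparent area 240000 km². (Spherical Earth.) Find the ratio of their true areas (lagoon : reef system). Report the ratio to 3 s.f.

Plate carrée has h = 1 and k = sec φ, giving areal scale sec φ; true area = (apparent area) · cos φ.
True area of lagoon: 160000 × cos(58°) = 160000 × 0.5299 = 84790 km².
True area of reef system: 240000 × cos(16.2°) = 240000 × 0.9603 = 230500 km².
Ratio = 84790 / 230500 ≈ 0.368.

0.368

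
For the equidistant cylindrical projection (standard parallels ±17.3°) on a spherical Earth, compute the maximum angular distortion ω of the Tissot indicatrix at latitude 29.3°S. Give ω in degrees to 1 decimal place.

The equidistant cylindrical projection with φ₀ = 17.3° has h = 1 (meridians true) and k = cos φ₀ / cos φ along parallels.
At 29.3°: h = 1.000, k = 1.095; principal scales a = 1.095, b = 1.000.
sin(ω/2) = (a − b)/(a + b) = 0.09482/2.095 = 0.04527, so ω = 2 arcsin(0.04527) ≈ 5.2°.

5.2°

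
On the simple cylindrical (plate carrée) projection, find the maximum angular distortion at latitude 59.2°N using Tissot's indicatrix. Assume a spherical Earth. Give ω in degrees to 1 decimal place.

For the equirectangular projection with φ₀ = 0 (plate carrée), h = 1 along meridians and k = sec φ along parallels.
At 59.2°: h = 1.000, k = 1.953; principal scales a = 1.953, b = 1.000.
sin(ω/2) = (a − b)/(a + b) = 0.9530/2.953 = 0.3227, so ω = 2 arcsin(0.3227) ≈ 37.7°.

37.7°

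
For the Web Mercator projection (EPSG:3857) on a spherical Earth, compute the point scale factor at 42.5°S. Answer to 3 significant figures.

1.36

Mercator is conformal, so the point scale is isotropic: h = k = sec φ = 1/cos φ.
k = 1/cos 42.5° = 1/0.7373 = 1.356.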